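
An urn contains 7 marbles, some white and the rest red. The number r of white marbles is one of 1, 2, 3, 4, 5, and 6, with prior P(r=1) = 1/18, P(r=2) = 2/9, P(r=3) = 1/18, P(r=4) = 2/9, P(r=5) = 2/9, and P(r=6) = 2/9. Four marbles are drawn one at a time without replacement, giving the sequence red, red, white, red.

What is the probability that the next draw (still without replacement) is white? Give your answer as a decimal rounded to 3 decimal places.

0.396

The likelihood of the observed sequence under each hypothesis: P(data | r = 1) = (6/7)(5/6)(1/5)(4/4) = 1/7; P(data | r = 2) = (5/7)(4/6)(2/5)(3/4) = 1/7; P(data | r = 3) = (4/7)(3/6)(3/5)(2/4) = 3/35; P(data | r = 4) = (3/7)(2/6)(4/5)(1/4) = 1/35; P(data | r = 5) = (2/7)(1/6)(5/5)(0/4) = 0; P(data | r = 6) = (1/7)(0/6) = 0.
Weighting by the prior gives 1/18 · 1/7 = 1/126, 2/9 · 1/7 = 2/63, 1/18 · 3/35 = 1/210, 2/9 · 1/35 = 2/315, 2/9 · 0 = 0, 2/9 · 0 = 0; summing to 16/315.
Normalising, the posterior is P(r = 1 | data) = 5/32, P(r = 2 | data) = 5/8, P(r = 3 | data) = 3/32, P(r = 4 | data) = 1/8, P(r = 5 | data) = 0, P(r = 6 | data) = 0.
Averaging over the posterior, P(white next | data) = (0)(5/32) + (1/3)(5/8) + (2/3)(3/32) + (1)(1/8) = 19/48.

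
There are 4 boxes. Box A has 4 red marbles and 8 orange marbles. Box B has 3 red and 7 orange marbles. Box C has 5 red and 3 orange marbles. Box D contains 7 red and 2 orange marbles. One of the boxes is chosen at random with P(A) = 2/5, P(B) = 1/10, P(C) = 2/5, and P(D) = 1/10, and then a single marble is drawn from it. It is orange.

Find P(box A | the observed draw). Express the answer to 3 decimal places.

0.524

The likelihood of this draw under each hypothesis: P(data | box A) = (8/12) = 2/3; P(data | box B) = (7/10) = 7/10; P(data | box C) = (3/8) = 3/8; P(data | box D) = (2/9) = 2/9.
Weighting by the prior gives 2/5 · 2/3 = 4/15, 1/10 · 7/10 = 7/100, 2/5 · 3/8 = 3/20, 1/10 · 2/9 = 1/45; these sum to 229/450.
So P(box A | data) = (4/15) / (229/450) = 120/229.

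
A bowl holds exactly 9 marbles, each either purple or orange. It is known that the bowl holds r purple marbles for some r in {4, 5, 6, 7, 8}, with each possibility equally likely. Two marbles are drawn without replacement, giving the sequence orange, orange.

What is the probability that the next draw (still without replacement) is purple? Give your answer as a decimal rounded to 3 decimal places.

0.679

For each hypothesis, P(data | H) works out to: P(data | r = 4) = (5/9)(4/8) = 5/18; P(data | r = 5) = (4/9)(3/8) = 1/6; P(data | r = 6) = (3/9)(2/8) = 1/12; P(data | r = 7) = (2/9)(1/8) = 1/36; P(data | r = 8) = (1/9)(0/8) = 0.
The prior-weighted likelihoods are 1/5 · 5/18 = 1/18, 1/5 · 1/6 = 1/30, 1/5 · 1/12 = 1/60, 1/5 · 1/36 = 1/180, 1/5 · 0 = 0; with total 1/9.
Normalising, the posterior is P(r = 4 | data) = 1/2, P(r = 5 | data) = 3/10, P(r = 6 | data) = 3/20, P(r = 7 | data) = 1/20, P(r = 8 | data) = 0.
The predictive probability is P(purple next | data) = (4/7)(1/2) + (5/7)(3/10) + (6/7)(3/20) + (1)(1/20) = 19/28.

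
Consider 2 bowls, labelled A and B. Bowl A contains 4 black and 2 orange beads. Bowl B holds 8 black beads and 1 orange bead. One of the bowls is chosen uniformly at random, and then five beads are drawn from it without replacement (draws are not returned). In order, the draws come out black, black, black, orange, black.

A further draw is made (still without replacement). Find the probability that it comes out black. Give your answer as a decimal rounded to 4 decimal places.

0.6250

For each hypothesis, P(data | H) works out to: P(data | bowl A) = (4/6)(3/5)(2/4)(2/3)(1/2) = 1/15; P(data | bowl B) = (8/9)(7/8)(6/7)(1/6)(5/5) = 1/9.
The prior-weighted likelihoods are 1/2 · 1/15 = 1/30, 1/2 · 1/9 = 1/18; summing to 4/45.
The posterior is then P(bowl A | data) = 3/8, P(bowl B | data) = 5/8.
The predictive probability is P(black next | data) = (0)(3/8) + (1)(5/8) = 5/8.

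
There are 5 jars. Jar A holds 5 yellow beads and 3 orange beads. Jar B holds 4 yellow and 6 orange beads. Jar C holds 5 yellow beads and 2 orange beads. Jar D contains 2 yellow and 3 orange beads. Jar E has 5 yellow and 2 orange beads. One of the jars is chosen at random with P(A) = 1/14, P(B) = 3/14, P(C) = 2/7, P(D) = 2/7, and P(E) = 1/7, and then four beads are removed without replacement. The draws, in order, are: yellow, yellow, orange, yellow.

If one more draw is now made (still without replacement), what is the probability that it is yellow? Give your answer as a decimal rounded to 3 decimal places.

For each hypothesis, P(data | H) works out to: P(data | jar A) = (5/8)(4/7)(3/6)(3/5) = 3/28; P(data | jar B) = (4/10)(3/9)(6/8)(2/7) = 1/35; P(data | jar C) = (5/7)(4/6)(2/5)(3/4) = 1/7; P(data | jar D) = (2/5)(1/4)(3/3)(0/2) = 0; P(data | jar E) = (5/7)(4/6)(2/5)(3/4) = 1/7.
Multiplying each by its prior: 1/14 · 3/28 = 3/392, 3/14 · 1/35 = 3/490, 2/7 · 1/7 = 2/49, 2/7 · 0 = 0, 1/7 · 1/7 = 1/49; these sum to 3/40.
Dividing through by the total gives posterior P(jar A | data) = 5/49, P(jar B | data) = 4/49, P(jar C | data) = 80/147, P(jar D | data) = 0, P(jar E | data) = 40/147.
The predictive probability is P(yellow next | data) = (1/2)(5/49) + (1/6)(4/49) + (2/3)(80/147) + (2/3)(40/147) = 179/294.

0.609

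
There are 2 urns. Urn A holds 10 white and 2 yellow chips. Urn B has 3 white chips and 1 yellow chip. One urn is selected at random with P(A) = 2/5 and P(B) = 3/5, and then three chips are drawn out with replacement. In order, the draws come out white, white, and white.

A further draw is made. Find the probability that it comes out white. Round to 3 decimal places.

Compute the likelihood of the observed sequence for each case: P(data | urn A) = (10/12)(10/12)(10/12) = 0.5787; P(data | urn B) = (3/4)(3/4)(3/4) = 0.42188.
The prior-weighted likelihoods are 2/5 · 0.5787 = 0.23148, 3/5 · 0.42188 = 0.25312; summing to 0.48461.
Normalising, the posterior is P(urn A | data) = 0.47767, P(urn B | data) = 0.52233.
So P(white next | data) = Σ P(white next | H) P(H | data) = (5/6)(0.47767) + (3/4)(0.52233) = 0.78981.

0.790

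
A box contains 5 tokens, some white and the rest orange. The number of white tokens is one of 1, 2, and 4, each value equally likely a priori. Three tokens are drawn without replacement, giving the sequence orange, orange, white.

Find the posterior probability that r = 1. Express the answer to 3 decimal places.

0.500

The likelihood of the observed sequence under each hypothesis: P(data | r = 1) = (4/5)(3/4)(1/3) = 1/5; P(data | r = 2) = (3/5)(2/4)(2/3) = 1/5; P(data | r = 4) = (1/5)(0/4) = 0.
Multiplying each by its prior: 1/3 · 1/5 = 1/15, 1/3 · 1/5 = 1/15, 1/3 · 0 = 0; with total 2/15.
Therefore the posterior P(r = 1 | data) = (1/15) / (2/15) = 1/2.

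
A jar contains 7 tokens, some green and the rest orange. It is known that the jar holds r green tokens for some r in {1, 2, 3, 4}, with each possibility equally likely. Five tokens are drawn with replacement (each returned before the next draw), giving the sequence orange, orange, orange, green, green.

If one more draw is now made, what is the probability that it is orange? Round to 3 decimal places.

For each hypothesis, P(data | H) works out to: P(data | r = 1) = (6/7)(6/7)(6/7)(1/7)(1/7) = 0.012852; P(data | r = 2) = (5/7)(5/7)(5/7)(2/7)(2/7) = 0.02975; P(data | r = 3) = (4/7)(4/7)(4/7)(3/7)(3/7) = 0.034271; P(data | r = 4) = (3/7)(3/7)(3/7)(4/7)(4/7) = 0.025704.
Weighting by the prior gives 1/4 · 0.012852 = 0.0032129, 1/4 · 0.02975 = 0.0074374, 1/4 · 0.034271 = 0.0085679, 1/4 · 0.025704 = 0.0064259; summing to 0.025644.
Normalising, the posterior is P(r = 1 | data) = 0.12529, P(r = 2 | data) = 0.29002, P(r = 3 | data) = 0.33411, P(r = 4 | data) = 0.25058.
Averaging over the posterior, P(orange next | data) = (6/7)(0.12529) + (5/7)(0.29002) + (4/7)(0.33411) + (3/7)(0.25058) = 0.61286.

0.613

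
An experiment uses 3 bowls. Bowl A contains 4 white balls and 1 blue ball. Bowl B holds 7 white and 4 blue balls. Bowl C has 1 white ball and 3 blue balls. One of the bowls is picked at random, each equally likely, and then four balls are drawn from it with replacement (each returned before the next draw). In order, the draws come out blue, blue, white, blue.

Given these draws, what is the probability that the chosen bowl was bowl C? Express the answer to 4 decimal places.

The likelihood of the observed sequence under each hypothesis: P(data | bowl A) = (1/5)(1/5)(4/5)(1/5) = 0.0064; P(data | bowl B) = (4/11)(4/11)(7/11)(4/11) = 0.030599; P(data | bowl C) = (3/4)(3/4)(1/4)(3/4) = 0.10547.
The prior-weighted likelihoods are 1/3 · 0.0064 = 0.0021333, 1/3 · 0.030599 = 0.0102, 1/3 · 0.10547 = 0.035156; with total 0.047489.
Therefore the posterior P(bowl C | data) = (0.035156) / (0.047489) = 0.7403.

0.7403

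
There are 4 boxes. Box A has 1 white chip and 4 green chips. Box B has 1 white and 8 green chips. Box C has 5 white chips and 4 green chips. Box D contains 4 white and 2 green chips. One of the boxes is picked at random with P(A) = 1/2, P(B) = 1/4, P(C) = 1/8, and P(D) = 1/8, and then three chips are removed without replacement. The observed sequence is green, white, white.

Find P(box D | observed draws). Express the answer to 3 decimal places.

Under each hypothesis, the probability of the observed sequence is: P(data | box A) = (4/5)(1/4)(0/3) = 0; P(data | box B) = (8/9)(1/8)(0/7) = 0; P(data | box C) = (4/9)(5/8)(4/7) = 0.15873; P(data | box D) = (2/6)(4/5)(3/4) = 0.2.
Multiplying each by its prior: 1/2 · 0 = 0, 1/4 · 0 = 0, 1/8 · 0.15873 = 0.019841, 1/8 · 0.2 = 0.025; summing to 0.044841.
Hence P(box D | data) = (0.025) / (0.044841) = 0.55752.

0.558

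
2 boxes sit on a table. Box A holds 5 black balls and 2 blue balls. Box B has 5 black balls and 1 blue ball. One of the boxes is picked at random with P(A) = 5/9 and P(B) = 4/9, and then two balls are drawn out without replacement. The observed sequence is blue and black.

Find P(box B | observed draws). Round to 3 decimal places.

0.359

The likelihood of the observed sequence under each hypothesis: P(data | box A) = (2/7)(5/6) = 5/21; P(data | box B) = (1/6)(5/5) = 1/6.
Multiplying each by its prior: 5/9 · 5/21 = 25/189, 4/9 · 1/6 = 2/27; summing to 13/63.
So P(box B | data) = (2/27) / (13/63) = 14/39.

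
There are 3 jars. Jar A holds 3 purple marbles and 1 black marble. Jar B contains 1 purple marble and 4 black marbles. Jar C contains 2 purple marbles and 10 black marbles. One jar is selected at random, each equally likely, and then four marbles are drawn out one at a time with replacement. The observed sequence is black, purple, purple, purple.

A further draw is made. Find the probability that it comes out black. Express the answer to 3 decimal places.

Under each hypothesis, the probability of the observed sequence is: P(data | jar A) = (1/4)(3/4)(3/4)(3/4) = 0.10547; P(data | jar B) = (4/5)(1/5)(1/5)(1/5) = 0.0064; P(data | jar C) = (10/12)(2/12)(2/12)(2/12) = 0.003858.
The prior-weighted likelihoods are 1/3 · 0.10547 = 0.035156, 1/3 · 0.0064 = 0.0021333, 1/3 · 0.003858 = 0.001286; these sum to 0.038576.
Dividing through by the total gives posterior P(jar A | data) = 0.91136, P(jar B | data) = 0.055303, P(jar C | data) = 0.033337.
The predictive probability is P(black next | data) = (1/4)(0.91136) + (4/5)(0.055303) + (5/6)(0.033337) = 0.29986.

0.300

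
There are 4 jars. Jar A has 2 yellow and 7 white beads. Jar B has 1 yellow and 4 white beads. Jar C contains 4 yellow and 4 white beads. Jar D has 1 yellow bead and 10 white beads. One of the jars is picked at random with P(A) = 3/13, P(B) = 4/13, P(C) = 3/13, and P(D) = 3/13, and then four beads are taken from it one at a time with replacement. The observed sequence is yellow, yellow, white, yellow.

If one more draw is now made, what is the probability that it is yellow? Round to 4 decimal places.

Under each hypothesis, the probability of the observed sequence is: P(data | jar A) = (2/9)(2/9)(7/9)(2/9) = 0.0085353; P(data | jar B) = (1/5)(1/5)(4/5)(1/5) = 0.0064; P(data | jar C) = (4/8)(4/8)(4/8)(4/8) = 0.0625; P(data | jar D) = (1/11)(1/11)(10/11)(1/11) = 0.00068301.
The prior-weighted likelihoods are 3/13 · 0.0085353 = 0.0019697, 4/13 · 0.0064 = 0.0019692, 3/13 · 0.0625 = 0.014423, 3/13 · 0.00068301 = 0.00015762; with total 0.01852.
Normalising, the posterior is P(jar A | data) = 0.10636, P(jar B | data) = 0.10633, P(jar C | data) = 0.7788, P(jar D | data) = 0.0085109.
Averaging over the posterior, P(yellow next | data) = (2/9)(0.10636) + (1/5)(0.10633) + (1/2)(0.7788) + (1/11)(0.0085109) = 0.43508.

0.4351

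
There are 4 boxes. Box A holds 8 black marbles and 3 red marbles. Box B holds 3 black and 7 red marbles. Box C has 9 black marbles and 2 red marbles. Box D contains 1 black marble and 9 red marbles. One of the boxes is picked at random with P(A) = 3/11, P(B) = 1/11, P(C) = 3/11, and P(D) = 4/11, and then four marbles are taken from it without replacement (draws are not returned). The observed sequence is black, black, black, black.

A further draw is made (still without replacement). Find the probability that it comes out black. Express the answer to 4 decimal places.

0.6633

Compute the likelihood of the observed sequence for each case: P(data | box A) = (8/11)(7/10)(6/9)(5/8) = 7/33; P(data | box B) = (3/10)(2/9)(1/8)(0/7) = 0; P(data | box C) = (9/11)(8/10)(7/9)(6/8) = 21/55; P(data | box D) = (1/10)(0/9) = 0.
The prior-weighted likelihoods are 3/11 · 7/33 = 7/121, 1/11 · 0 = 0, 3/11 · 21/55 = 63/605, 4/11 · 0 = 0; with total 98/605.
Dividing through by the total gives posterior P(box A | data) = 5/14, P(box B | data) = 0, P(box C | data) = 9/14, P(box D | data) = 0.
The predictive probability is P(black next | data) = (4/7)(5/14) + (5/7)(9/14) = 65/98.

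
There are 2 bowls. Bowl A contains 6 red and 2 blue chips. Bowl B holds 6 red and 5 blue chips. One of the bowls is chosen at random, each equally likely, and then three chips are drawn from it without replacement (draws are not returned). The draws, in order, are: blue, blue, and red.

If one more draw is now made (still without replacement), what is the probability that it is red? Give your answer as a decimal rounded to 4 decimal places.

The likelihood of the observed sequence under each hypothesis: P(data | bowl A) = (2/8)(1/7)(6/6) = 0.035714; P(data | bowl B) = (5/11)(4/10)(6/9) = 0.12121.
Weighting by the prior gives 1/2 · 0.035714 = 0.017857, 1/2 · 0.12121 = 0.060606; with total 0.078463.
Normalising, the posterior is P(bowl A | data) = 0.22759, P(bowl B | data) = 0.77241.
Averaging over the posterior, P(red next | data) = (1)(0.22759) + (5/8)(0.77241) = 0.71034.

0.7103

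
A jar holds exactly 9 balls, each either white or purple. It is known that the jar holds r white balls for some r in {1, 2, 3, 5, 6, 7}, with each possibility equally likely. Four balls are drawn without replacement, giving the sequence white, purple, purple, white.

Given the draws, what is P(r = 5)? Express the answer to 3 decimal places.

0.313

Under each hypothesis, the probability of the observed sequence is: P(data | r = 1) = (1/9)(8/8)(7/7)(0/6) = 0; P(data | r = 2) = (2/9)(7/8)(6/7)(1/6) = 1/36; P(data | r = 3) = (3/9)(6/8)(5/7)(2/6) = 5/84; P(data | r = 5) = (5/9)(4/8)(3/7)(4/6) = 5/63; P(data | r = 6) = (6/9)(3/8)(2/7)(5/6) = 5/84; P(data | r = 7) = (7/9)(2/8)(1/7)(6/6) = 1/36.
The prior-weighted likelihoods are 1/6 · 0 = 0, 1/6 · 1/36 = 1/216, 1/6 · 5/84 = 5/504, 1/6 · 5/63 = 5/378, 1/6 · 5/84 = 5/504, 1/6 · 1/36 = 1/216; these sum to 8/189.
By Bayes' rule, P(r = 5 | data) = (5/378) / (8/189) = 5/16.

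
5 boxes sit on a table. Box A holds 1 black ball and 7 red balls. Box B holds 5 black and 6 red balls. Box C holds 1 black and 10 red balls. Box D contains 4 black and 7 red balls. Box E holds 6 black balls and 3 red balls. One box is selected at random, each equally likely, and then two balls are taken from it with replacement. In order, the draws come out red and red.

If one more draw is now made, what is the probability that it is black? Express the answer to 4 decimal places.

0.2192

For each hypothesis, P(data | H) works out to: P(data | box A) = (7/8)(7/8) = 0.76562; P(data | box B) = (6/11)(6/11) = 0.29752; P(data | box C) = (10/11)(10/11) = 0.82645; P(data | box D) = (7/11)(7/11) = 0.40496; P(data | box E) = (3/9)(3/9) = 0.11111.
The prior-weighted likelihoods are 1/5 · 0.76562 = 0.15313, 1/5 · 0.29752 = 0.059504, 1/5 · 0.82645 = 0.16529, 1/5 · 0.40496 = 0.080992, 1/5 · 0.11111 = 0.022222; these sum to 0.48113.
Normalising, the posterior is P(box A | data) = 0.31826, P(box B | data) = 0.12368, P(box C | data) = 0.34354, P(box D | data) = 0.16834, P(box E | data) = 0.046187.
Averaging over the posterior, P(black next | data) = (1/8)(0.31826) + (5/11)(0.12368) + (1/11)(0.34354) + (4/11)(0.16834) + (2/3)(0.046187) = 0.21923.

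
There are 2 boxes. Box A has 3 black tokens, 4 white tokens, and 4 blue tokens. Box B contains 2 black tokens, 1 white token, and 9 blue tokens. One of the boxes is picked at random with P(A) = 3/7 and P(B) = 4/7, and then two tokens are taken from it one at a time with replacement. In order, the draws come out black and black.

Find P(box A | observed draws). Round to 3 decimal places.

Compute the likelihood of the observed sequence for each case: P(data | box A) = (3/11)(3/11) = 0.07438; P(data | box B) = (2/12)(2/12) = 0.027778.
Weighting by the prior gives 3/7 · 0.07438 = 0.031877, 4/7 · 0.027778 = 0.015873; with total 0.04775.
Hence P(box A | data) = (0.031877) / (0.04775) = 0.66758.

0.668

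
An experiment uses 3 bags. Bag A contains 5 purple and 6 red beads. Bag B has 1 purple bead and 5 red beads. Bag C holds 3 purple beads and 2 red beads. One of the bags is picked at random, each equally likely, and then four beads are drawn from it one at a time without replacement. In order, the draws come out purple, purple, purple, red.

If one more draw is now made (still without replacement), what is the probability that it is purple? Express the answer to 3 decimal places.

0.089

The likelihood of the observed sequence under each hypothesis: P(data | bag A) = (5/11)(4/10)(3/9)(6/8) = 1/22; P(data | bag B) = (1/6)(0/5) = 0; P(data | bag C) = (3/5)(2/4)(1/3)(2/2) = 1/10.
Multiplying each by its prior: 1/3 · 1/22 = 1/66, 1/3 · 0 = 0, 1/3 · 1/10 = 1/30; with total 8/165.
Normalising, the posterior is P(bag A | data) = 5/16, P(bag B | data) = 0, P(bag C | data) = 11/16.
The predictive probability is P(purple next | data) = (2/7)(5/16) + (0)(11/16) = 5/56.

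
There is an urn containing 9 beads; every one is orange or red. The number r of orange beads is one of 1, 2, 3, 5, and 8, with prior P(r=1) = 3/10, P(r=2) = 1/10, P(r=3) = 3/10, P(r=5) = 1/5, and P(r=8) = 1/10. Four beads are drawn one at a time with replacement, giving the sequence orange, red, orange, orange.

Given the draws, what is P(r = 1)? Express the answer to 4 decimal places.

Under each hypothesis, the probability of the observed sequence is: P(data | r = 1) = (1/9)(8/9)(1/9)(1/9) = 0.0012193; P(data | r = 2) = (2/9)(7/9)(2/9)(2/9) = 0.0085353; P(data | r = 3) = (3/9)(6/9)(3/9)(3/9) = 0.024691; P(data | r = 5) = (5/9)(4/9)(5/9)(5/9) = 0.076208; P(data | r = 8) = (8/9)(1/9)(8/9)(8/9) = 0.078037.
The prior-weighted likelihoods are 3/10 · 0.0012193 = 0.0003658, 1/10 · 0.0085353 = 0.00085353, 3/10 · 0.024691 = 0.0074074, 1/5 · 0.076208 = 0.015242, 1/10 · 0.078037 = 0.0078037; summing to 0.031672.
So P(r = 1 | data) = (0.0003658) / (0.031672) = 0.01155.

0.0115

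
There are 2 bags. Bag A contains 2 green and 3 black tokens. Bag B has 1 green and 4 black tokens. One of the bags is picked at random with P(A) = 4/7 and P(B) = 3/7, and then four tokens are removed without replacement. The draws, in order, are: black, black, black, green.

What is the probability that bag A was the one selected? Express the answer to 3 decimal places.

0.400

The likelihood of the observed sequence under each hypothesis: P(data | bag A) = (3/5)(2/4)(1/3)(2/2) = 1/10; P(data | bag B) = (4/5)(3/4)(2/3)(1/2) = 1/5.
The prior-weighted likelihoods are 4/7 · 1/10 = 2/35, 3/7 · 1/5 = 3/35; summing to 1/7.
Hence P(bag A | data) = (2/35) / (1/7) = 2/5.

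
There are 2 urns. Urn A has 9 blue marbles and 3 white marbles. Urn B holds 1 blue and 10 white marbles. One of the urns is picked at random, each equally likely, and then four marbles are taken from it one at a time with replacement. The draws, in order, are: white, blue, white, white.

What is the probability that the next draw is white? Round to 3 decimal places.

0.813

Under each hypothesis, the probability of the observed sequence is: P(data | urn A) = (3/12)(9/12)(3/12)(3/12) = 0.011719; P(data | urn B) = (10/11)(1/11)(10/11)(10/11) = 0.068301.
The prior-weighted likelihoods are 1/2 · 0.011719 = 0.0058594, 1/2 · 0.068301 = 0.034151; these sum to 0.04001.
The posterior is then P(urn A | data) = 0.14645, P(urn B | data) = 0.85355.
Averaging over the posterior, P(white next | data) = (1/4)(0.14645) + (10/11)(0.85355) = 0.81257.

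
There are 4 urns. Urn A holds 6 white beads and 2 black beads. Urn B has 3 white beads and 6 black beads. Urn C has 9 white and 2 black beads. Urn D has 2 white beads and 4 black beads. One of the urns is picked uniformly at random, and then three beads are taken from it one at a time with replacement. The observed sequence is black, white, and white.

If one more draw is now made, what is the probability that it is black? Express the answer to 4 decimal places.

Under each hypothesis, the probability of the observed sequence is: P(data | urn A) = (2/8)(6/8)(6/8) = 0.14062; P(data | urn B) = (6/9)(3/9)(3/9) = 0.074074; P(data | urn C) = (2/11)(9/11)(9/11) = 0.12171; P(data | urn D) = (4/6)(2/6)(2/6) = 0.074074.
Weighting by the prior gives 1/4 · 0.14062 = 0.035156, 1/4 · 0.074074 = 0.018519, 1/4 · 0.12171 = 0.030428, 1/4 · 0.074074 = 0.018519; with total 0.10262.
Dividing through by the total gives posterior P(urn A | data) = 0.34258, P(urn B | data) = 0.18045, P(urn C | data) = 0.29651, P(urn D | data) = 0.18045.
So P(black next | data) = Σ P(black next | H) P(H | data) = (1/4)(0.34258) + (2/3)(0.18045) + (2/11)(0.29651) + (2/3)(0.18045) = 0.38016.

0.3802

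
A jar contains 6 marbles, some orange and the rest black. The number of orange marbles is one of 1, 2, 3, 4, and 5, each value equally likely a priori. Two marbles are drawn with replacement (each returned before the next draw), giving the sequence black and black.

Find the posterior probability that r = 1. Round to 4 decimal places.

Under each hypothesis, the probability of the observed sequence is: P(data | r = 1) = (5/6)(5/6) = 25/36; P(data | r = 2) = (4/6)(4/6) = 4/9; P(data | r = 3) = (3/6)(3/6) = 1/4; P(data | r = 4) = (2/6)(2/6) = 1/9; P(data | r = 5) = (1/6)(1/6) = 1/36.
The prior-weighted likelihoods are 1/5 · 25/36 = 5/36, 1/5 · 4/9 = 4/45, 1/5 · 1/4 = 1/20, 1/5 · 1/9 = 1/45, 1/5 · 1/36 = 1/180; summing to 11/36.
By Bayes' rule, P(r = 1 | data) = (5/36) / (11/36) = 5/11.

0.4545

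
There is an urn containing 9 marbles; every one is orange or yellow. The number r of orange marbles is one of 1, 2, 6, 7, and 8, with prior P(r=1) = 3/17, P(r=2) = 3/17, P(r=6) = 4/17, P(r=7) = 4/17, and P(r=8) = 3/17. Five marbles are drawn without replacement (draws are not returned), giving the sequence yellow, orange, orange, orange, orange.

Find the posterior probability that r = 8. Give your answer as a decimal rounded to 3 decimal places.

For each hypothesis, P(data | H) works out to: P(data | r = 1) = (8/9)(1/8)(0/7) = 0; P(data | r = 2) = (7/9)(2/8)(1/7)(0/6) = 0; P(data | r = 6) = (3/9)(6/8)(5/7)(4/6)(3/5) = 0.071429; P(data | r = 7) = (2/9)(7/8)(6/7)(5/6)(4/5) = 0.11111; P(data | r = 8) = (1/9)(8/8)(7/7)(6/6)(5/5) = 0.11111.
Weighting by the prior gives 3/17 · 0 = 0, 3/17 · 0 = 0, 4/17 · 0.071429 = 0.016807, 4/17 · 0.11111 = 0.026144, 3/17 · 0.11111 = 0.019608; with total 0.062558.
So P(r = 8 | data) = (0.019608) / (0.062558) = 0.31343.

0.313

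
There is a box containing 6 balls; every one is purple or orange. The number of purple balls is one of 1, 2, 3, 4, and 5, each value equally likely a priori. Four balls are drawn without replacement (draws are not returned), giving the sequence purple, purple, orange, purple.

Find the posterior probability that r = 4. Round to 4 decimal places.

0.3810

The likelihood of the observed sequence under each hypothesis: P(data | r = 1) = (1/6)(0/5) = 0; P(data | r = 2) = (2/6)(1/5)(4/4)(0/3) = 0; P(data | r = 3) = (3/6)(2/5)(3/4)(1/3) = 1/20; P(data | r = 4) = (4/6)(3/5)(2/4)(2/3) = 2/15; P(data | r = 5) = (5/6)(4/5)(1/4)(3/3) = 1/6.
Weighting by the prior gives 1/5 · 0 = 0, 1/5 · 0 = 0, 1/5 · 1/20 = 1/100, 1/5 · 2/15 = 2/75, 1/5 · 1/6 = 1/30; with total 7/100.
So P(r = 4 | data) = (2/75) / (7/100) = 8/21.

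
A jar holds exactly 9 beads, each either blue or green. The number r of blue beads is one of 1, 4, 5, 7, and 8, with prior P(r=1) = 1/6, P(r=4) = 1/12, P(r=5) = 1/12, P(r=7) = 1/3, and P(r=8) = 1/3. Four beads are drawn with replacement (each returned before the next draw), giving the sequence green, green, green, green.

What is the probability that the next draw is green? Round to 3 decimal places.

0.849

For each hypothesis, P(data | H) works out to: P(data | r = 1) = (8/9)(8/9)(8/9)(8/9) = 0.6243; P(data | r = 4) = (5/9)(5/9)(5/9)(5/9) = 0.09526; P(data | r = 5) = (4/9)(4/9)(4/9)(4/9) = 0.039018; P(data | r = 7) = (2/9)(2/9)(2/9)(2/9) = 0.0024387; P(data | r = 8) = (1/9)(1/9)(1/9)(1/9) = 0.00015242.
Multiplying each by its prior: 1/6 · 0.6243 = 0.10405, 1/12 · 0.09526 = 0.0079383, 1/12 · 0.039018 = 0.0032515, 1/3 · 0.0024387 = 0.00081288, 1/3 · 0.00015242 = 5.0805e-05; with total 0.1161.
Normalising, the posterior is P(r = 1 | data) = 0.89618, P(r = 4 | data) = 0.068373, P(r = 5 | data) = 0.028006, P(r = 7 | data) = 0.0070014, P(r = 8 | data) = 0.00043759.
The predictive probability is P(green next | data) = (8/9)(0.89618) + (5/9)(0.068373) + (4/9)(0.028006) + (2/9)(0.0070014) + (1/9)(0.00043759) = 0.84864.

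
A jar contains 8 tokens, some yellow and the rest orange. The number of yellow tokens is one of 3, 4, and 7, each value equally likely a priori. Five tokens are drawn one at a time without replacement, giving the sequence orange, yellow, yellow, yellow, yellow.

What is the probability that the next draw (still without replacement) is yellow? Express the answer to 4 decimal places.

0.8974

For each hypothesis, P(data | H) works out to: P(data | r = 3) = (5/8)(3/7)(2/6)(1/5)(0/4) = 0; P(data | r = 4) = (4/8)(4/7)(3/6)(2/5)(1/4) = 1/70; P(data | r = 7) = (1/8)(7/7)(6/6)(5/5)(4/4) = 1/8.
The prior-weighted likelihoods are 1/3 · 0 = 0, 1/3 · 1/70 = 1/210, 1/3 · 1/8 = 1/24; summing to 13/280.
The posterior is then P(r = 3 | data) = 0, P(r = 4 | data) = 4/39, P(r = 7 | data) = 35/39.
The predictive probability is P(yellow next | data) = (0)(4/39) + (1)(35/39) = 35/39.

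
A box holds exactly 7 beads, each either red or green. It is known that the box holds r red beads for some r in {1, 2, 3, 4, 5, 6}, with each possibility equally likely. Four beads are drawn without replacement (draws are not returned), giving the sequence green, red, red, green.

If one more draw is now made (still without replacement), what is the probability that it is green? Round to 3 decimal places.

Under each hypothesis, the probability of the observed sequence is: P(data | r = 1) = (6/7)(1/6)(0/5) = 0; P(data | r = 2) = (5/7)(2/6)(1/5)(4/4) = 1/21; P(data | r = 3) = (4/7)(3/6)(2/5)(3/4) = 3/35; P(data | r = 4) = (3/7)(4/6)(3/5)(2/4) = 3/35; P(data | r = 5) = (2/7)(5/6)(4/5)(1/4) = 1/21; P(data | r = 6) = (1/7)(6/6)(5/5)(0/4) = 0.
The prior-weighted likelihoods are 1/6 · 0 = 0, 1/6 · 1/21 = 1/126, 1/6 · 3/35 = 1/70, 1/6 · 3/35 = 1/70, 1/6 · 1/21 = 1/126, 1/6 · 0 = 0; with total 2/45.
Normalising, the posterior is P(r = 1 | data) = 0, P(r = 2 | data) = 5/28, P(r = 3 | data) = 9/28, P(r = 4 | data) = 9/28, P(r = 5 | data) = 5/28, P(r = 6 | data) = 0.
So P(green next | data) = Σ P(green next | H) P(H | data) = (1)(5/28) + (2/3)(9/28) + (1/3)(9/28) + (0)(5/28) = 1/2.

0.500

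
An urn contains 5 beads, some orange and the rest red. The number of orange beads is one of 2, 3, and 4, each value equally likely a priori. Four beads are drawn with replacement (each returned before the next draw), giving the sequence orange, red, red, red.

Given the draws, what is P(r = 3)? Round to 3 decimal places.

Compute the likelihood of the observed sequence for each case: P(data | r = 2) = (2/5)(3/5)(3/5)(3/5) = 0.0864; P(data | r = 3) = (3/5)(2/5)(2/5)(2/5) = 0.0384; P(data | r = 4) = (4/5)(1/5)(1/5)(1/5) = 0.0064.
Weighting by the prior gives 1/3 · 0.0864 = 0.0288, 1/3 · 0.0384 = 0.0128, 1/3 · 0.0064 = 0.0021333; summing to 0.043733.
Therefore the posterior P(r = 3 | data) = (0.0128) / (0.043733) = 0.29268.

0.293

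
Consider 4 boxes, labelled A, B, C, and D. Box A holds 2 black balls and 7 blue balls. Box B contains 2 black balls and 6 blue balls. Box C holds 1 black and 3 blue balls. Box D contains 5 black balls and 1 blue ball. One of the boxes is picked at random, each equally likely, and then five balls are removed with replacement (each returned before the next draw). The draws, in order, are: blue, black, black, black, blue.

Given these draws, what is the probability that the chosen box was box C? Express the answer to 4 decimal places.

0.2181

Compute the likelihood of the observed sequence for each case: P(data | box A) = (7/9)(2/9)(2/9)(2/9)(7/9) = 0.0066386; P(data | box B) = (6/8)(2/8)(2/8)(2/8)(6/8) = 0.0087891; P(data | box C) = (3/4)(1/4)(1/4)(1/4)(3/4) = 0.0087891; P(data | box D) = (1/6)(5/6)(5/6)(5/6)(1/6) = 0.016075.
Multiplying each by its prior: 1/4 · 0.0066386 = 0.0016596, 1/4 · 0.0087891 = 0.0021973, 1/4 · 0.0087891 = 0.0021973, 1/4 · 0.016075 = 0.0040188; with total 0.010073.
Hence P(box C | data) = (0.0021973) / (0.010073) = 0.21814.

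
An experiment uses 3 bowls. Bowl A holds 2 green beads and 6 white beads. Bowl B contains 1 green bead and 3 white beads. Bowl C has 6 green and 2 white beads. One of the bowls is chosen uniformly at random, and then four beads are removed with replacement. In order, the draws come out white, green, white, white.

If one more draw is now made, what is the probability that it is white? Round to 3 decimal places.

Compute the likelihood of the observed sequence for each case: P(data | bowl A) = (6/8)(2/8)(6/8)(6/8) = 27/256; P(data | bowl B) = (3/4)(1/4)(3/4)(3/4) = 27/256; P(data | bowl C) = (2/8)(6/8)(2/8)(2/8) = 3/256.
The prior-weighted likelihoods are 1/3 · 27/256 = 9/256, 1/3 · 27/256 = 9/256, 1/3 · 3/256 = 1/256; with total 19/256.
Dividing through by the total gives posterior P(bowl A | data) = 9/19, P(bowl B | data) = 9/19, P(bowl C | data) = 1/19.
Averaging over the posterior, P(white next | data) = (3/4)(9/19) + (3/4)(9/19) + (1/4)(1/19) = 55/76.

0.724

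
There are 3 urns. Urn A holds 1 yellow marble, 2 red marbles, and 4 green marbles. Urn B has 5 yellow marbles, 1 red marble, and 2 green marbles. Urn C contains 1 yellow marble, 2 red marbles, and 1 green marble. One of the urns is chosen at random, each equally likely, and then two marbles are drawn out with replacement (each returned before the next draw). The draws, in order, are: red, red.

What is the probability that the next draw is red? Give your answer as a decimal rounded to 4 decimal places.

0.4328

Under each hypothesis, the probability of the observed sequence is: P(data | urn A) = (2/7)(2/7) = 0.081633; P(data | urn B) = (1/8)(1/8) = 0.015625; P(data | urn C) = (2/4)(2/4) = 0.25.
Weighting by the prior gives 1/3 · 0.081633 = 0.027211, 1/3 · 0.015625 = 0.0052083, 1/3 · 0.25 = 0.083333; summing to 0.11575.
Dividing through by the total gives posterior P(urn A | data) = 0.23508, P(urn B | data) = 0.044995, P(urn C | data) = 0.71993.
So P(red next | data) = Σ P(red next | H) P(H | data) = (2/7)(0.23508) + (1/8)(0.044995) + (1/2)(0.71993) = 0.43275.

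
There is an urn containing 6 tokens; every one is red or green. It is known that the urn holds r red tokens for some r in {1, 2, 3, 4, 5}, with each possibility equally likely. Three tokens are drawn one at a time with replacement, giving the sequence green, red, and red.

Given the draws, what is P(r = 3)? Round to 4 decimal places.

0.2571

The likelihood of the observed sequence under each hypothesis: P(data | r = 1) = (5/6)(1/6)(1/6) = 5/216; P(data | r = 2) = (4/6)(2/6)(2/6) = 2/27; P(data | r = 3) = (3/6)(3/6)(3/6) = 1/8; P(data | r = 4) = (2/6)(4/6)(4/6) = 4/27; P(data | r = 5) = (1/6)(5/6)(5/6) = 25/216.
Multiplying each by its prior: 1/5 · 5/216 = 1/216, 1/5 · 2/27 = 2/135, 1/5 · 1/8 = 1/40, 1/5 · 4/27 = 4/135, 1/5 · 25/216 = 5/216; these sum to 7/72.
Hence P(r = 3 | data) = (1/40) / (7/72) = 9/35.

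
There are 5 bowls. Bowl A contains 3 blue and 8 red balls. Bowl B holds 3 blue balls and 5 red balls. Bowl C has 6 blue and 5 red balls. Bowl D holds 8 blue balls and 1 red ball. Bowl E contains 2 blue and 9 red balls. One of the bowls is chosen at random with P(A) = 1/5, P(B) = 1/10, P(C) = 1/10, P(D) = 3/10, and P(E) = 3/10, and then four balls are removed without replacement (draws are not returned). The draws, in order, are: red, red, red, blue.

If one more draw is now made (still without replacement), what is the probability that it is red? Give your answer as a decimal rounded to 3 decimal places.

0.730

Under each hypothesis, the probability of the observed sequence is: P(data | bowl A) = (8/11)(7/10)(6/9)(3/8) = 0.12727; P(data | bowl B) = (5/8)(4/7)(3/6)(3/5) = 0.10714; P(data | bowl C) = (5/11)(4/10)(3/9)(6/8) = 0.045455; P(data | bowl D) = (1/9)(0/8) = 0; P(data | bowl E) = (9/11)(8/10)(7/9)(2/8) = 0.12727.
Multiplying each by its prior: 1/5 · 0.12727 = 0.025455, 1/10 · 0.10714 = 0.010714, 1/10 · 0.045455 = 0.0045455, 3/10 · 0 = 0, 3/10 · 0.12727 = 0.038182; these sum to 0.078896.
Dividing through by the total gives posterior P(bowl A | data) = 0.32263, P(bowl B | data) = 0.1358, P(bowl C | data) = 0.057613, P(bowl D | data) = 0, P(bowl E | data) = 0.48395.
Averaging over the posterior, P(red next | data) = (5/7)(0.32263) + (1/2)(0.1358) + (2/7)(0.057613) + (6/7)(0.48395) = 0.72963.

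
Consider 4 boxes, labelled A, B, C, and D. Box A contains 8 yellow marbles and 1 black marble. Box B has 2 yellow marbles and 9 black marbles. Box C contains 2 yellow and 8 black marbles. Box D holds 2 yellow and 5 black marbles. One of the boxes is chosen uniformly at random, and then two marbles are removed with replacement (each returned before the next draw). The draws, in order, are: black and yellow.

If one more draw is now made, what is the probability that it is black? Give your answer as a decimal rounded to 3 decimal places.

Compute the likelihood of the observed sequence for each case: P(data | box A) = (1/9)(8/9) = 0.098765; P(data | box B) = (9/11)(2/11) = 0.14876; P(data | box C) = (8/10)(2/10) = 0.16; P(data | box D) = (5/7)(2/7) = 0.20408.
Weighting by the prior gives 1/4 · 0.098765 = 0.024691, 1/4 · 0.14876 = 0.03719, 1/4 · 0.16 = 0.04, 1/4 · 0.20408 = 0.05102; with total 0.1529.
Dividing through by the total gives posterior P(box A | data) = 0.16149, P(box B | data) = 0.24323, P(box C | data) = 0.26161, P(box D | data) = 0.33368.
Averaging over the posterior, P(black next | data) = (1/9)(0.16149) + (9/11)(0.24323) + (4/5)(0.26161) + (5/7)(0.33368) = 0.66458.

0.665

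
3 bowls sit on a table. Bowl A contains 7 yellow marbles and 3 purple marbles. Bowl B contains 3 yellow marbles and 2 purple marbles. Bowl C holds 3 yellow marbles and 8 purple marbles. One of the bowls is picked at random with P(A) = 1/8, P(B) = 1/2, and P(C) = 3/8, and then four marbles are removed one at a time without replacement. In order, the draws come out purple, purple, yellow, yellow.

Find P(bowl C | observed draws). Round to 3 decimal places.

Compute the likelihood of the observed sequence for each case: P(data | bowl A) = (3/10)(2/9)(7/8)(6/7) = 0.05; P(data | bowl B) = (2/5)(1/4)(3/3)(2/2) = 0.1; P(data | bowl C) = (8/11)(7/10)(3/9)(2/8) = 0.042424.
Multiplying each by its prior: 1/8 · 0.05 = 0.00625, 1/2 · 0.1 = 0.05, 3/8 · 0.042424 = 0.015909; summing to 0.072159.
By Bayes' rule, P(bowl C | data) = (0.015909) / (0.072159) = 0.22047.

0.220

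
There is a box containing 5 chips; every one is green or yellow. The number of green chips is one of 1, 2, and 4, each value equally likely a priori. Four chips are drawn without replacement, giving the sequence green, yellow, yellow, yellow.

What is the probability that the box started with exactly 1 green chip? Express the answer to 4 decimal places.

0.6667

The likelihood of the observed sequence under each hypothesis: P(data | r = 1) = (1/5)(4/4)(3/3)(2/2) = 1/5; P(data | r = 2) = (2/5)(3/4)(2/3)(1/2) = 1/10; P(data | r = 4) = (4/5)(1/4)(0/3) = 0.
Weighting by the prior gives 1/3 · 1/5 = 1/15, 1/3 · 1/10 = 1/30, 1/3 · 0 = 0; summing to 1/10.
Hence P(r = 1 | data) = (1/15) / (1/10) = 2/3.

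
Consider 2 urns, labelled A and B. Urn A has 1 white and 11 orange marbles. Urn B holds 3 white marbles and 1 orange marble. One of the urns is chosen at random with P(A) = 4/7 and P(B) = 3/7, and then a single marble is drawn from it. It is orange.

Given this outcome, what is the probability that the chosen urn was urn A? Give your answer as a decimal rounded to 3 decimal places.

0.830

For each hypothesis, P(data | H) works out to: P(data | urn A) = (11/12) = 11/12; P(data | urn B) = (1/4) = 1/4.
Multiplying each by its prior: 4/7 · 11/12 = 11/21, 3/7 · 1/4 = 3/28; summing to 53/84.
Hence P(urn A | data) = (11/21) / (53/84) = 44/53.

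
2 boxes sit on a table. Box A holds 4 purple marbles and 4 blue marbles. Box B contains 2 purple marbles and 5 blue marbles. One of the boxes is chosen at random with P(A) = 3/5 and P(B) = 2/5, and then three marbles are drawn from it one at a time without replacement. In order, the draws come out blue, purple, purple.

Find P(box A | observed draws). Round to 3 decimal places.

0.818

Compute the likelihood of the observed sequence for each case: P(data | box A) = (4/8)(4/7)(3/6) = 1/7; P(data | box B) = (5/7)(2/6)(1/5) = 1/21.
Weighting by the prior gives 3/5 · 1/7 = 3/35, 2/5 · 1/21 = 2/105; summing to 11/105.
So P(box A | data) = (3/35) / (11/105) = 9/11.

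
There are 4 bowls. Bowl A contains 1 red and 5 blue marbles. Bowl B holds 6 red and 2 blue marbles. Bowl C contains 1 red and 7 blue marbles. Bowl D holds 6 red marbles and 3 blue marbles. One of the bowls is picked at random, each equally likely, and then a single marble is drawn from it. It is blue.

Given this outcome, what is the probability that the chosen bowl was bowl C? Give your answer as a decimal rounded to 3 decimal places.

Compute the likelihood of this draw for each case: P(data | bowl A) = (5/6) = 5/6; P(data | bowl B) = (2/8) = 1/4; P(data | bowl C) = (7/8) = 7/8; P(data | bowl D) = (3/9) = 1/3.
Multiplying each by its prior: 1/4 · 5/6 = 5/24, 1/4 · 1/4 = 1/16, 1/4 · 7/8 = 7/32, 1/4 · 1/3 = 1/12; with total 55/96.
Therefore the posterior P(bowl C | data) = (7/32) / (55/96) = 21/55.

0.382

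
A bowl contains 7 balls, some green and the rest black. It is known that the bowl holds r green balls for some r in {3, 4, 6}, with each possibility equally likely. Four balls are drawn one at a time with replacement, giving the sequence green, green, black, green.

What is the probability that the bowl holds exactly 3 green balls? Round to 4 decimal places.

0.2093

The likelihood of the observed sequence under each hypothesis: P(data | r = 3) = (3/7)(3/7)(4/7)(3/7) = 0.044981; P(data | r = 4) = (4/7)(4/7)(3/7)(4/7) = 0.079967; P(data | r = 6) = (6/7)(6/7)(1/7)(6/7) = 0.089963.
Weighting by the prior gives 1/3 · 0.044981 = 0.014994, 1/3 · 0.079967 = 0.026656, 1/3 · 0.089963 = 0.029988; summing to 0.071637.
Therefore the posterior P(r = 3 | data) = (0.014994) / (0.071637) = 0.2093.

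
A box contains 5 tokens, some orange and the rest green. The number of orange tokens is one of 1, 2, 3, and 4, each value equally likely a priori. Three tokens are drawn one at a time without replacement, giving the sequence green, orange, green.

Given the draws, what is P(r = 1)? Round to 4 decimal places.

For each hypothesis, P(data | H) works out to: P(data | r = 1) = (4/5)(1/4)(3/3) = 1/5; P(data | r = 2) = (3/5)(2/4)(2/3) = 1/5; P(data | r = 3) = (2/5)(3/4)(1/3) = 1/10; P(data | r = 4) = (1/5)(4/4)(0/3) = 0.
Weighting by the prior gives 1/4 · 1/5 = 1/20, 1/4 · 1/5 = 1/20, 1/4 · 1/10 = 1/40, 1/4 · 0 = 0; these sum to 1/8.
By Bayes' rule, P(r = 1 | data) = (1/20) / (1/8) = 2/5.

0.4000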